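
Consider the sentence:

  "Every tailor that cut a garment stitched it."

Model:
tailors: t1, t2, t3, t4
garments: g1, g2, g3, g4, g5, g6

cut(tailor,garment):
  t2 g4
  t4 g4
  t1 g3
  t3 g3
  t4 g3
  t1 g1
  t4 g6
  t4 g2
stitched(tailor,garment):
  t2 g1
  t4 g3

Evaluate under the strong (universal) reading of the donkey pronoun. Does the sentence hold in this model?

False

"it" takes "a garment" as antecedent — a donkey pronoun bound across the clause boundary.
Strong reading: for every (t,g) with cut(t,g), stitched(t,g).
Restrictor pairs: (t1,g1) ✗  (t1,g3) ✗  (t2,g4) ✗  (t3,g3) ✗  (t4,g2) ✗  (t4,g3) ✓  (t4,g4) ✗  (t4,g6) ✗
Counterexample: (t1,g1) is in cut but fails the scope.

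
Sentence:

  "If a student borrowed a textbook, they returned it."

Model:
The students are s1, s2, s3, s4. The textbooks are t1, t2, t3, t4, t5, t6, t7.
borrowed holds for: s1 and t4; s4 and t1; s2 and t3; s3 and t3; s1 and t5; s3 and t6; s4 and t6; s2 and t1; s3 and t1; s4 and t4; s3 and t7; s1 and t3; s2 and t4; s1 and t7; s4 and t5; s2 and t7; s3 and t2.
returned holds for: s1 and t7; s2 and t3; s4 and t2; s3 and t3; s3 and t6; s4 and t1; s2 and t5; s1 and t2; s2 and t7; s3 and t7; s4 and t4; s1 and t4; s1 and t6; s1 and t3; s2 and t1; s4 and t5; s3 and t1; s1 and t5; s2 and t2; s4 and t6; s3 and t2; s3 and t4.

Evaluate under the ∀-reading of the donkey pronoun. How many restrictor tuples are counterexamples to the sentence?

1

"it" takes "a textbook" as antecedent — a donkey pronoun bound across the clause boundary.
Strong reading: for every (s,t) with borrowed(s,t), returned(s,t).
Restrictor pairs: (s1,t3) ✓  (s1,t4) ✓  (s1,t5) ✓  (s1,t7) ✓  (s2,t1) ✓  (s2,t3) ✓  (s2,t4) ✗  (s2,t7) ✓  (s3,t1) ✓  (s3,t2) ✓  (s3,t3) ✓  (s3,t6) ✓  (s3,t7) ✓  (s4,t1) ✓  (s4,t4) ✓  (s4,t5) ✓  (s4,t6) ✓
Counterexamples (restrictor pairs failing the scope): 1.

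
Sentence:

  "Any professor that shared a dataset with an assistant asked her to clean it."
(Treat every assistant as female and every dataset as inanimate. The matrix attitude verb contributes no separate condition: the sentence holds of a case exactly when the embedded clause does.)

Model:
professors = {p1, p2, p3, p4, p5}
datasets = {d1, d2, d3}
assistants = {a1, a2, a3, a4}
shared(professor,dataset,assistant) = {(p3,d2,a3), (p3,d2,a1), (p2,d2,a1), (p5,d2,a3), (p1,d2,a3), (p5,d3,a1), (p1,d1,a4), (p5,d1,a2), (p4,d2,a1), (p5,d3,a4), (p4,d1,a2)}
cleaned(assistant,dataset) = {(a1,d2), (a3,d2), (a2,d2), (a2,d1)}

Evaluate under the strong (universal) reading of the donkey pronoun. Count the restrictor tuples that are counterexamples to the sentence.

3

"her" takes "an assistant" as antecedent and "it" takes "a dataset"; both are donkey pronouns co-varying with the restrictor.
Strong reading: for every (p,d,a) with shared(p,d,a), cleaned(a,d).
Restrictor triples: (p1,d1,a4)→cleaned(a4,d1) ✗  (p1,d2,a3)→cleaned(a3,d2) ✓  (p2,d2,a1)→cleaned(a1,d2) ✓  (p3,d2,a1)→cleaned(a1,d2) ✓  (p3,d2,a3)→cleaned(a3,d2) ✓  (p4,d1,a2)→cleaned(a2,d1) ✓  (p4,d2,a1)→cleaned(a1,d2) ✓  (p5,d1,a2)→cleaned(a2,d1) ✓  (p5,d2,a3)→cleaned(a3,d2) ✓  (p5,d3,a1)→cleaned(a1,d3) ✗  (p5,d3,a4)→cleaned(a4,d3) ✗
Counterexamples (restrictor triples failing the scope): 3.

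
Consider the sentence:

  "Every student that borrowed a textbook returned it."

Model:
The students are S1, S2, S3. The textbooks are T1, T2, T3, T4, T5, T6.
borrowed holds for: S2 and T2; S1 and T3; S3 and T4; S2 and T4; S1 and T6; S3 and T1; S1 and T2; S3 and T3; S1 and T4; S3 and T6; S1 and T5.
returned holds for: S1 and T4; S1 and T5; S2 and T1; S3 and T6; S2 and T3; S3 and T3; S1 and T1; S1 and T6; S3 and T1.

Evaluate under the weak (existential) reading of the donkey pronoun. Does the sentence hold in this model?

False

"it" takes "a textbook" as antecedent — a donkey pronoun bound across the clause boundary.
Weak reading: every student s with some borrowed-textbook has at least one borrowed-textbook t such that returned(s,t).
Per student: S1:✓  S2:✗  S3:✓
S2 has no witness among its borrowed-textbooks.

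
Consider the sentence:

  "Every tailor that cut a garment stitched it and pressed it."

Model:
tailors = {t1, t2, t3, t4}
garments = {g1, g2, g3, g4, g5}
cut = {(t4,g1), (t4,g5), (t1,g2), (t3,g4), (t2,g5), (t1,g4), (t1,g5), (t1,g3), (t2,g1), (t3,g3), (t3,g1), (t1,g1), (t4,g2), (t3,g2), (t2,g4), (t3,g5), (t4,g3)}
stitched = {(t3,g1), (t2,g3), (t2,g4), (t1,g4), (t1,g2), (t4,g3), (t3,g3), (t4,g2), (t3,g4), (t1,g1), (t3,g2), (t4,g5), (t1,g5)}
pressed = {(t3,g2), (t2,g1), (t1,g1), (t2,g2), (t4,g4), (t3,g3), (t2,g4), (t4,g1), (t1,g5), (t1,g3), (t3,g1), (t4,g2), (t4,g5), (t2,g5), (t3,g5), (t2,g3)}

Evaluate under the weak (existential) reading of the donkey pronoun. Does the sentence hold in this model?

True

"it" takes "a garment" as antecedent — a donkey pronoun bound across the clause boundary.
Weak reading: every tailor t with some cut-garment has at least one cut-garment g such that stitched(t,g) ∧ pressed(t,g).
Per tailor: t1:✓  t2:✓  t3:✓  t4:✓
Every tailor in the restrictor has a witness.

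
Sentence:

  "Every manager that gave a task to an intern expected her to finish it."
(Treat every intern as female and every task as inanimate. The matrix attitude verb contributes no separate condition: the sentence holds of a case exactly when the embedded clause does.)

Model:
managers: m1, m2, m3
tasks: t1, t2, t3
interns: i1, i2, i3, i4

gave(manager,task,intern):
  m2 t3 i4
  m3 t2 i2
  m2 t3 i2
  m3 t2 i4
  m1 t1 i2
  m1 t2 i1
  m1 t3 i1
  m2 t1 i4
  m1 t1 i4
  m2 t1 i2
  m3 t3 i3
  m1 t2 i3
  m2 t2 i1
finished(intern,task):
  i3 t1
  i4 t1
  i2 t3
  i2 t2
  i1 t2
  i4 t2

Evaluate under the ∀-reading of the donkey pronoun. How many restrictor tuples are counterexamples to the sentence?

6

"her" takes "an intern" as antecedent and "it" takes "a task"; both are donkey pronouns co-varying with the restrictor.
Strong reading: for every (m,t,i) with gave(m,t,i), finished(i,t).
Restrictor triples: (m1,t1,i2)→finished(i2,t1) ✗  (m1,t1,i4)→finished(i4,t1) ✓  (m1,t2,i1)→finished(i1,t2) ✓  (m1,t2,i3)→finished(i3,t2) ✗  (m1,t3,i1)→finished(i1,t3) ✗  (m2,t1,i2)→finished(i2,t1) ✗  (m2,t1,i4)→finished(i4,t1) ✓  (m2,t2,i1)→finished(i1,t2) ✓  (m2,t3,i2)→finished(i2,t3) ✓  (m2,t3,i4)→finished(i4,t3) ✗  (m3,t2,i2)→finished(i2,t2) ✓  (m3,t2,i4)→finished(i4,t2) ✓  (m3,t3,i3)→finished(i3,t3) ✗
Counterexamples (restrictor triples failing the scope): 6.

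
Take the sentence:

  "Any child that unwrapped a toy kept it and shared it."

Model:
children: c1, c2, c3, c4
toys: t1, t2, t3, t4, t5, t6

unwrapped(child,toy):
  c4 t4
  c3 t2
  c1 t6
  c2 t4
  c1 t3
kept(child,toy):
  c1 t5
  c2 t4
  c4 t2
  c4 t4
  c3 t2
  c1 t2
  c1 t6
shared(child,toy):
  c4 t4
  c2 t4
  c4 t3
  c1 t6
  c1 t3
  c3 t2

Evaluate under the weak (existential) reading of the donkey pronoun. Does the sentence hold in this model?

True

"it" takes "a toy" as antecedent — a donkey pronoun bound across the clause boundary.
Weak reading: every child c with some unwrapped-toy has at least one unwrapped-toy t such that kept(c,t) ∧ shared(c,t).
Per child: c1:✓  c2:✓  c3:✓  c4:✓
Every child in the restrictor has a witness.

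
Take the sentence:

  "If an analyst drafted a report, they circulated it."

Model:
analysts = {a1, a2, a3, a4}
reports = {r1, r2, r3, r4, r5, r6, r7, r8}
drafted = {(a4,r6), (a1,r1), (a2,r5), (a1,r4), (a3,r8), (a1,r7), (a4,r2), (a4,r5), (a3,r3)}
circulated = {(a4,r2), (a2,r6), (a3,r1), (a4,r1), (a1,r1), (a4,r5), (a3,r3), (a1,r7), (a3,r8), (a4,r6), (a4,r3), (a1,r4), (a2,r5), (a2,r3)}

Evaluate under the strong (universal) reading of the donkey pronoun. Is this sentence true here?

True

"it" takes "a report" as antecedent — a donkey pronoun bound across the clause boundary.
Strong reading: for every (a,r) with drafted(a,r), circulated(a,r).
Restrictor pairs: (a1,r1) ✓  (a1,r4) ✓  (a1,r7) ✓  (a2,r5) ✓  (a3,r3) ✓  (a3,r8) ✓  (a4,r2) ✓  (a4,r5) ✓  (a4,r6) ✓
Every restrictor pair satisfies the scope.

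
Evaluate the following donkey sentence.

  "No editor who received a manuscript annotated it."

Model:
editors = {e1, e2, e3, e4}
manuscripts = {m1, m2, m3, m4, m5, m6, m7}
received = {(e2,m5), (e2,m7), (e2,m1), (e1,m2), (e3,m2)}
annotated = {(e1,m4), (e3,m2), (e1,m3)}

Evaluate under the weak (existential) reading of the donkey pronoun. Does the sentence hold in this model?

"it" takes "a manuscript" as antecedent — a donkey pronoun bound across the clause boundary.
Truth condition: for no (e,m) with received(e,m) does annotated(e,m) hold.
Restrictor pairs — does the scope hold? (e1,m2):fails  (e2,m1):fails  (e2,m5):fails  (e2,m7):fails  (e3,m2):holds
Scope holds for 1 pair(s), so the sentence is false.

False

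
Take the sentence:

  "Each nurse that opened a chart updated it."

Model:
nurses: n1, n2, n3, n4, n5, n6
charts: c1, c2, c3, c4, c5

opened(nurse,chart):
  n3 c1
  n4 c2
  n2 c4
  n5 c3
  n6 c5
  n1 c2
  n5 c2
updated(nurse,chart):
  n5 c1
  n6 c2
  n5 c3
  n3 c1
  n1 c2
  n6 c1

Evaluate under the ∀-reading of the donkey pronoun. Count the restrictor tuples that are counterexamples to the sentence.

"it" takes "a chart" as antecedent — a donkey pronoun bound across the clause boundary.
Strong reading: for every (n,c) with opened(n,c), updated(n,c).
Restrictor pairs: (n1,c2) ✓  (n2,c4) ✗  (n3,c1) ✓  (n4,c2) ✗  (n5,c2) ✗  (n5,c3) ✓  (n6,c5) ✗
Counterexamples (restrictor pairs failing the scope): 4.

4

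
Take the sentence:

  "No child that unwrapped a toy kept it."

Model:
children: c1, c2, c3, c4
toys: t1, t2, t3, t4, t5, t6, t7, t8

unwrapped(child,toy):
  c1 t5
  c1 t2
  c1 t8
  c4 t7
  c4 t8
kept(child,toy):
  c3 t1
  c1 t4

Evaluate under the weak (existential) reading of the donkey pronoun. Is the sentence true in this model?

True

"it" takes "a toy" as antecedent — a donkey pronoun bound across the clause boundary.
Truth condition: for no (c,t) with unwrapped(c,t) does kept(c,t) hold.
Restrictor pairs — does the scope hold? (c1,t2):fails  (c1,t5):fails  (c1,t8):fails  (c4,t7):fails  (c4,t8):fails
Scope holds for no restrictor pair, so the sentence is true.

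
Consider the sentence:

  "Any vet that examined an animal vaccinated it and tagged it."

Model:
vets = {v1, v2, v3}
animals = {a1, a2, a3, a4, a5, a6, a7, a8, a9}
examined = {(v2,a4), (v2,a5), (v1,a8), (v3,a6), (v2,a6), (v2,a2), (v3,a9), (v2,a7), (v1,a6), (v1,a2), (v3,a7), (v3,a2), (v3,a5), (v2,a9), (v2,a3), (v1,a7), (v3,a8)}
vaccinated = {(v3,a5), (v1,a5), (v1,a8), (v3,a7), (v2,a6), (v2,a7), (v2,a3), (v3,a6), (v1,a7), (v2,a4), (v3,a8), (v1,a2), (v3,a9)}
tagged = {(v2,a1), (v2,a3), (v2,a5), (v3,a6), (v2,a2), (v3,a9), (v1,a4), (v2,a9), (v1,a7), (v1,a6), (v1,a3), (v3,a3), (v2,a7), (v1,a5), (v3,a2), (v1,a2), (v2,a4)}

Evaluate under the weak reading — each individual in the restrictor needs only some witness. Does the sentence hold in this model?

"it" takes "an animal" as antecedent — a donkey pronoun bound across the clause boundary.
Weak reading: every vet v with some examined-animal has at least one examined-animal a such that vaccinated(v,a) ∧ tagged(v,a).
Per vet: v1:✓  v2:✓  v3:✓
Every vet in the restrictor has a witness.

True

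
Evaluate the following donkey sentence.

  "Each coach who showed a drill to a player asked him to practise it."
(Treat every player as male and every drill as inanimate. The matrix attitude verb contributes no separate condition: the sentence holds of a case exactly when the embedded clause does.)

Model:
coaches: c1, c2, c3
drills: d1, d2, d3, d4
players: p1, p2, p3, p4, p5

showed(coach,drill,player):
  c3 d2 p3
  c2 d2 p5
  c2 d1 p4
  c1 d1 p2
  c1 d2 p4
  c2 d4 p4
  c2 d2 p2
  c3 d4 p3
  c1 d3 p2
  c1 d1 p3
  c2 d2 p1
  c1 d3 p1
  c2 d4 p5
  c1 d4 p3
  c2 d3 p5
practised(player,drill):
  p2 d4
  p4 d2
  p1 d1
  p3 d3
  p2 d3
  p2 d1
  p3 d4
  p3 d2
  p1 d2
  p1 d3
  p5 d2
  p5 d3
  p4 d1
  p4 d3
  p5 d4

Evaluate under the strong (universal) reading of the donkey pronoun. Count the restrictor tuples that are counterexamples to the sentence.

3

"him" takes "a player" as antecedent and "it" takes "a drill"; both are donkey pronouns co-varying with the restrictor.
Strong reading: for every (c,d,p) with showed(c,d,p), practised(p,d).
Restrictor triples: (c1,d1,p2)→practised(p2,d1) ✓  (c1,d1,p3)→practised(p3,d1) ✗  (c1,d2,p4)→practised(p4,d2) ✓  (c1,d3,p1)→practised(p1,d3) ✓  (c1,d3,p2)→practised(p2,d3) ✓  (c1,d4,p3)→practised(p3,d4) ✓  (c2,d1,p4)→practised(p4,d1) ✓  (c2,d2,p1)→practised(p1,d2) ✓  (c2,d2,p2)→practised(p2,d2) ✗  (c2,d2,p5)→practised(p5,d2) ✓  (c2,d3,p5)→practised(p5,d3) ✓  (c2,d4,p4)→practised(p4,d4) ✗  (c2,d4,p5)→practised(p5,d4) ✓  (c3,d2,p3)→practised(p3,d2) ✓  (c3,d4,p3)→practised(p3,d4) ✓
Counterexamples (restrictor triples failing the scope): 3.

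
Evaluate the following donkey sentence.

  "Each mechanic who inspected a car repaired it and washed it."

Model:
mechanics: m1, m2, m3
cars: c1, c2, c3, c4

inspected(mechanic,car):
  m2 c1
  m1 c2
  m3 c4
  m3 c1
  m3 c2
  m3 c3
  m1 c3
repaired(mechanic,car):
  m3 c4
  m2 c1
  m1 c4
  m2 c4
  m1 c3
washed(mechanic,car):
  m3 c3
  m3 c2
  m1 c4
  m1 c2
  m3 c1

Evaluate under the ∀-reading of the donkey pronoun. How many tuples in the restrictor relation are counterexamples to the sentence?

7

"it" takes "a car" as antecedent — a donkey pronoun bound across the clause boundary.
Strong reading: for every (m,c) with inspected(m,c), repaired(m,c) ∧ washed(m,c).
Restrictor pairs: (m1,c2) ✗  (m1,c3) ✗  (m2,c1) ✗  (m3,c1) ✗  (m3,c2) ✗  (m3,c3) ✗  (m3,c4) ✗
Counterexamples (restrictor pairs failing the scope): 7.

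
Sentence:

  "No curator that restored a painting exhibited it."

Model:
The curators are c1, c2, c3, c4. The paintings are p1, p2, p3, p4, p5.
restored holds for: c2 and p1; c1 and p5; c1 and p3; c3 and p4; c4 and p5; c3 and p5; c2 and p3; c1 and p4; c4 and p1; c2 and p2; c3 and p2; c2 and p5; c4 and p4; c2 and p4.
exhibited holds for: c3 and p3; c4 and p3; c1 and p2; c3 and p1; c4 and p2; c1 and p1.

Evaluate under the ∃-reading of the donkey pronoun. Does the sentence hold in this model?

True

"it" takes "a painting" as antecedent — a donkey pronoun bound across the clause boundary.
Truth condition: for no (c,p) with restored(c,p) does exhibited(c,p) hold.
Restrictor pairs — does the scope hold? (c1,p3):fails  (c1,p4):fails  (c1,p5):fails  (c2,p1):fails  (c2,p2):fails  (c2,p3):fails  (c2,p4):fails  (c2,p5):fails  (c3,p2):fails  (c3,p4):fails  (c3,p5):fails  (c4,p1):fails  (c4,p4):fails  (c4,p5):fails
Scope holds for no restrictor pair, so the sentence is true.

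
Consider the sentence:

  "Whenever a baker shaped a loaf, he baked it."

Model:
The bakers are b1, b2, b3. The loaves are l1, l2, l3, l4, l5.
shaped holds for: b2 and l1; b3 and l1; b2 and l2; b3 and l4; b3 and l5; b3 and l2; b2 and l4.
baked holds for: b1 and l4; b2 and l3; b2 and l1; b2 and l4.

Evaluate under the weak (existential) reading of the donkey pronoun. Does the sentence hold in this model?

"it" takes "a loaf" as antecedent — a donkey pronoun bound across the clause boundary.
Weak reading: every baker b with some shaped-loaf has at least one shaped-loaf l such that baked(b,l).
Per baker: b2:✓  b3:✗
b3 has no witness among its shaped-loaves.

False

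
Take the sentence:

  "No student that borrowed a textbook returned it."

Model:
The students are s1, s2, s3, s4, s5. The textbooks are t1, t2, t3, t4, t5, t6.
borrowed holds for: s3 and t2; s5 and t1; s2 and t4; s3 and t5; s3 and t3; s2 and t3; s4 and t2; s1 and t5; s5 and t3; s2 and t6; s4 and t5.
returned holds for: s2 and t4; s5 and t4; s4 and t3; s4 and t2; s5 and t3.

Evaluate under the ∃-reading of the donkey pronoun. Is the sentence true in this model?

False

"it" takes "a textbook" as antecedent — a donkey pronoun bound across the clause boundary.
Truth condition: for no (s,t) with borrowed(s,t) does returned(s,t) hold.
Restrictor pairs — does the scope hold? (s1,t5):fails  (s2,t3):fails  (s2,t4):holds  (s2,t6):fails  (s3,t2):fails  (s3,t3):fails  (s3,t5):fails  (s4,t2):holds  (s4,t5):fails  (s5,t1):fails  (s5,t3):holds
Scope holds for 3 pair(s), so the sentence is false.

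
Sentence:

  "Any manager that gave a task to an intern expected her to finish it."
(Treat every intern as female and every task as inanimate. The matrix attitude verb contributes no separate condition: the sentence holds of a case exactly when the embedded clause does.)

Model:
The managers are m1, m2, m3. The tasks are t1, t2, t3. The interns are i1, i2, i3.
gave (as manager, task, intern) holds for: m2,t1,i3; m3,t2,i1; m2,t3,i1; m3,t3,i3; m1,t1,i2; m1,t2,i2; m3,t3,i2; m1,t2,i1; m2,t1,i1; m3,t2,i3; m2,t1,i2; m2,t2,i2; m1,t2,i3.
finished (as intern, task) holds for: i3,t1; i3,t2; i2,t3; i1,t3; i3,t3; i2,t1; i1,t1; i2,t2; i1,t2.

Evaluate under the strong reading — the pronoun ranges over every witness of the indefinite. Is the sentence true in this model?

"her" takes "an intern" as antecedent and "it" takes "a task"; both are donkey pronouns co-varying with the restrictor.
Strong reading: for every (m,t,i) with gave(m,t,i), finished(i,t).
Restrictor triples: (m1,t1,i2)→finished(i2,t1) ✓  (m1,t2,i1)→finished(i1,t2) ✓  (m1,t2,i2)→finished(i2,t2) ✓  (m1,t2,i3)→finished(i3,t2) ✓  (m2,t1,i1)→finished(i1,t1) ✓  (m2,t1,i2)→finished(i2,t1) ✓  (m2,t1,i3)→finished(i3,t1) ✓  (m2,t2,i2)→finished(i2,t2) ✓  (m2,t3,i1)→finished(i1,t3) ✓  (m3,t2,i1)→finished(i1,t2) ✓  (m3,t2,i3)→finished(i3,t2) ✓  (m3,t3,i2)→finished(i2,t3) ✓  (m3,t3,i3)→finished(i3,t3) ✓
Every restrictor triple satisfies the scope.

True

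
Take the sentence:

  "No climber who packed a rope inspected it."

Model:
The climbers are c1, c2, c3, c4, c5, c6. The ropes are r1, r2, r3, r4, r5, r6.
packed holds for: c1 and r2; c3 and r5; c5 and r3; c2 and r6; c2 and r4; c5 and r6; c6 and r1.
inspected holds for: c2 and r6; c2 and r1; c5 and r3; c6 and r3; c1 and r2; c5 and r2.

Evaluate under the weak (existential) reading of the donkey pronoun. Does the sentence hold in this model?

"it" takes "a rope" as antecedent — a donkey pronoun bound across the clause boundary.
Truth condition: for no (c,r) with packed(c,r) does inspected(c,r) hold.
Restrictor pairs — does the scope hold? (c1,r2):holds  (c2,r4):fails  (c2,r6):holds  (c3,r5):fails  (c5,r3):holds  (c5,r6):fails  (c6,r1):fails
Scope holds for 3 pair(s), so the sentence is false.

False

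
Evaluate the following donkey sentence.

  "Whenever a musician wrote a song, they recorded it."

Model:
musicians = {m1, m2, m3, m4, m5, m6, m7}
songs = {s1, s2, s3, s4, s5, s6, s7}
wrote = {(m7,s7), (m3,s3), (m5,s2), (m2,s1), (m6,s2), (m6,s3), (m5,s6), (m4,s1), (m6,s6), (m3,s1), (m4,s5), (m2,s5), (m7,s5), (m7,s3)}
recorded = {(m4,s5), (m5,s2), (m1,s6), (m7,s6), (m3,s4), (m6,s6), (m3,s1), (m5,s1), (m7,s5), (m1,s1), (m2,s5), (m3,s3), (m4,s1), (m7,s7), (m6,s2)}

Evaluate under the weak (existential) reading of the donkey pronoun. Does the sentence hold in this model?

"it" takes "a song" as antecedent — a donkey pronoun bound across the clause boundary.
Weak reading: every musician m with some wrote-song has at least one wrote-song s such that recorded(m,s).
Per musician: m2:✓  m3:✓  m4:✓  m5:✓  m6:✓  m7:✓
Every musician in the restrictor has a witness.

True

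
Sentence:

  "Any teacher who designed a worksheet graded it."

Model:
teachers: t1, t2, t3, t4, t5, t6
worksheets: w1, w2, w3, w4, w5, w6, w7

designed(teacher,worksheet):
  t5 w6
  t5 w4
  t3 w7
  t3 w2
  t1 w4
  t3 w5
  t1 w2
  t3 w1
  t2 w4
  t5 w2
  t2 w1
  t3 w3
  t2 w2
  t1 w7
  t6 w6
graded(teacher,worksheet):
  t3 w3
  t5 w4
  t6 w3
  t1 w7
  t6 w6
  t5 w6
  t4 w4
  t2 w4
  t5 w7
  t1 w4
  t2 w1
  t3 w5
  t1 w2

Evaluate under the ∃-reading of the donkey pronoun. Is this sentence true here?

True

"it" takes "a worksheet" as antecedent — a donkey pronoun bound across the clause boundary.
Weak reading: every teacher t with some designed-worksheet has at least one designed-worksheet w such that graded(t,w).
Per teacher: t1:✓  t2:✓  t3:✓  t5:✓  t6:✓
Every teacher in the restrictor has a witness.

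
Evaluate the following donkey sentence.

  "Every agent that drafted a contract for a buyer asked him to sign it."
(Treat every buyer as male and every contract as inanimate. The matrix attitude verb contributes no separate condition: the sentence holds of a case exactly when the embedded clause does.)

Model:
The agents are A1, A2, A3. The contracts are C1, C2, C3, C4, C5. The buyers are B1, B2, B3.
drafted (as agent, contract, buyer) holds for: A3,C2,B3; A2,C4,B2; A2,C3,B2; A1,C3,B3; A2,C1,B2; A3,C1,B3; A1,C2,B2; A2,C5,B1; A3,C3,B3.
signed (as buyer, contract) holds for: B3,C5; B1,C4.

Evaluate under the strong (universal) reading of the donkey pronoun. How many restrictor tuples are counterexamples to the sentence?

"him" takes "a buyer" as antecedent and "it" takes "a contract"; both are donkey pronouns co-varying with the restrictor.
Strong reading: for every (a,c,b) with drafted(a,c,b), signed(b,c).
Restrictor triples: (A1,C2,B2)→signed(B2,C2) ✗  (A1,C3,B3)→signed(B3,C3) ✗  (A2,C1,B2)→signed(B2,C1) ✗  (A2,C3,B2)→signed(B2,C3) ✗  (A2,C4,B2)→signed(B2,C4) ✗  (A2,C5,B1)→signed(B1,C5) ✗  (A3,C1,B3)→signed(B3,C1) ✗  (A3,C2,B3)→signed(B3,C2) ✗  (A3,C3,B3)→signed(B3,C3) ✗
Counterexamples (restrictor triples failing the scope): 9.

9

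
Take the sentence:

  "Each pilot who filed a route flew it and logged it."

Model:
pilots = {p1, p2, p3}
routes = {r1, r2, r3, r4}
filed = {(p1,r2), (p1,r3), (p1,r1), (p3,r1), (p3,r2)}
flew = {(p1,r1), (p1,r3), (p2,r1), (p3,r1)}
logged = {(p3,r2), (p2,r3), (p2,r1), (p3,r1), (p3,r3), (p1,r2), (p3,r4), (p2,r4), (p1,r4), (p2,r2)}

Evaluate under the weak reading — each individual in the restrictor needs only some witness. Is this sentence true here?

False

"it" takes "a route" as antecedent — a donkey pronoun bound across the clause boundary.
Weak reading: every pilot p with some filed-route has at least one filed-route r such that flew(p,r) ∧ logged(p,r).
Per pilot: p1:✗  p3:✓
p1 has no witness among its filed-routes.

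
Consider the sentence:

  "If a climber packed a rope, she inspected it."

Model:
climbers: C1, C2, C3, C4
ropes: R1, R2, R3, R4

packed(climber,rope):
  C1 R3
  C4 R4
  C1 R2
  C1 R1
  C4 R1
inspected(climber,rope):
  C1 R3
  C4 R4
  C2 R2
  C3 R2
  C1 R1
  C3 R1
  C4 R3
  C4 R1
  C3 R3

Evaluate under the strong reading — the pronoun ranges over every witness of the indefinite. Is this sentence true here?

"it" takes "a rope" as antecedent — a donkey pronoun bound across the clause boundary.
Strong reading: for every (c,r) with packed(c,r), inspected(c,r).
Restrictor pairs: (C1,R1) ✓  (C1,R2) ✗  (C1,R3) ✓  (C4,R1) ✓  (C4,R4) ✓
Counterexample: (C1,R2) is in packed but fails the scope.

False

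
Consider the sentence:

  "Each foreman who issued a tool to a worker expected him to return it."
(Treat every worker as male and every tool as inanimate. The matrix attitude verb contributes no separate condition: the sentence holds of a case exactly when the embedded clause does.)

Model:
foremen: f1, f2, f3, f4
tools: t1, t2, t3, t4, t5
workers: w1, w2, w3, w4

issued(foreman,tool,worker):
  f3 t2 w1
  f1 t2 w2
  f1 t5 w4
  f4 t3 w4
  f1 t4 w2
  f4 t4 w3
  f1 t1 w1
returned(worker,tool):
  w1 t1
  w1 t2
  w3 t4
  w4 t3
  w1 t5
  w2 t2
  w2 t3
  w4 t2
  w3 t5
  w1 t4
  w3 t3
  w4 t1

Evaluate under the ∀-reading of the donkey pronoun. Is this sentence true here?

"him" takes "a worker" as antecedent and "it" takes "a tool"; both are donkey pronouns co-varying with the restrictor.
Strong reading: for every (f,t,w) with issued(f,t,w), returned(w,t).
Restrictor triples: (f1,t1,w1)→returned(w1,t1) ✓  (f1,t2,w2)→returned(w2,t2) ✓  (f1,t4,w2)→returned(w2,t4) ✗  (f1,t5,w4)→returned(w4,t5) ✗  (f3,t2,w1)→returned(w1,t2) ✓  (f4,t3,w4)→returned(w4,t3) ✓  (f4,t4,w3)→returned(w3,t4) ✓
Counterexample: (f1,t4,w2) — returned(w2,t4) does not hold.

False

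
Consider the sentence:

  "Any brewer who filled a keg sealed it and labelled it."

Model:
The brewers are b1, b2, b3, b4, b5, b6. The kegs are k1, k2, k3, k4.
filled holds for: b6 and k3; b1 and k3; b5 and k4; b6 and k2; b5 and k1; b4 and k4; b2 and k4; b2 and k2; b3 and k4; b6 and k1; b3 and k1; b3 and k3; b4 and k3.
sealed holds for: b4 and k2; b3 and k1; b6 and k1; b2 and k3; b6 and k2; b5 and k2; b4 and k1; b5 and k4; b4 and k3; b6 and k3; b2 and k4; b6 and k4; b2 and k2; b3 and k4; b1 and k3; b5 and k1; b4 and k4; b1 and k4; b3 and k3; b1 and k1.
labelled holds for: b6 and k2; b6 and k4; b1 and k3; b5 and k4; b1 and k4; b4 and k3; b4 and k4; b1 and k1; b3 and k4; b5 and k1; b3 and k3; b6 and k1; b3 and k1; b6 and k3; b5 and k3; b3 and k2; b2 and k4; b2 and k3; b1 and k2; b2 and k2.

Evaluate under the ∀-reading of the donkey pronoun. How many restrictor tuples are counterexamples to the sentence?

0

"it" takes "a keg" as antecedent — a donkey pronoun bound across the clause boundary.
Strong reading: for every (b,k) with filled(b,k), sealed(b,k) ∧ labelled(b,k).
Restrictor pairs: (b1,k3) ✓  (b2,k2) ✓  (b2,k4) ✓  (b3,k1) ✓  (b3,k3) ✓  (b3,k4) ✓  (b4,k3) ✓  (b4,k4) ✓  (b5,k1) ✓  (b5,k4) ✓  (b6,k1) ✓  (b6,k2) ✓  (b6,k3) ✓
Counterexamples (restrictor pairs failing the scope): 0.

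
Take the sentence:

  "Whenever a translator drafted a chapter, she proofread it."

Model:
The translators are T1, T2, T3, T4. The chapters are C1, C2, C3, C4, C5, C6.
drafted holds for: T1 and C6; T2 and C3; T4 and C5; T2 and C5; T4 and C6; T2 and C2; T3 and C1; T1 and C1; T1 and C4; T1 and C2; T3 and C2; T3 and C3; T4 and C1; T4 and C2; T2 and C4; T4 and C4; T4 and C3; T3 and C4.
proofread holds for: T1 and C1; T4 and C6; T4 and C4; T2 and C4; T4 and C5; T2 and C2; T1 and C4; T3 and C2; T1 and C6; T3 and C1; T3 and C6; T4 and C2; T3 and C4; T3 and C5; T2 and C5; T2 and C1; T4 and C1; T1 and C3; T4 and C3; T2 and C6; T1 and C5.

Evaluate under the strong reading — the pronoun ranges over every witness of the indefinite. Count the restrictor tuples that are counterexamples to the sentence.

"it" takes "a chapter" as antecedent — a donkey pronoun bound across the clause boundary.
Strong reading: for every (t,c) with drafted(t,c), proofread(t,c).
Restrictor pairs: (T1,C1) ✓  (T1,C2) ✗  (T1,C4) ✓  (T1,C6) ✓  (T2,C2) ✓  (T2,C3) ✗  (T2,C4) ✓  (T2,C5) ✓  (T3,C1) ✓  (T3,C2) ✓  (T3,C3) ✗  (T3,C4) ✓  (T4,C1) ✓  (T4,C2) ✓  (T4,C3) ✓  (T4,C4) ✓  (T4,C5) ✓  (T4,C6) ✓
Counterexamples (restrictor pairs failing the scope): 3.

3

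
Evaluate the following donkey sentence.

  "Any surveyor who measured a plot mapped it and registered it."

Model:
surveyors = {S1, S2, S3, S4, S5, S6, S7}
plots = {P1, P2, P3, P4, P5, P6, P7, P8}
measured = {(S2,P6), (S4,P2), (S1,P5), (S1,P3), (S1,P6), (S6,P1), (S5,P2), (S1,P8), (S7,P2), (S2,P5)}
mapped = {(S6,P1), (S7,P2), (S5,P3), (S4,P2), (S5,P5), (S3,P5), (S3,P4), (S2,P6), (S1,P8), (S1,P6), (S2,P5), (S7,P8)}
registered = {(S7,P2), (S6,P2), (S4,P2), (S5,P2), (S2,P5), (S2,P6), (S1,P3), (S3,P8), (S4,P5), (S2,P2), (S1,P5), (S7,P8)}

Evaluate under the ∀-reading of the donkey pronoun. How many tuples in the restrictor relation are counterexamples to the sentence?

"it" takes "a plot" as antecedent — a donkey pronoun bound across the clause boundary.
Strong reading: for every (s,p) with measured(s,p), mapped(s,p) ∧ registered(s,p).
Restrictor pairs: (S1,P3) ✗  (S1,P5) ✗  (S1,P6) ✗  (S1,P8) ✗  (S2,P5) ✓  (S2,P6) ✓  (S4,P2) ✓  (S5,P2) ✗  (S6,P1) ✗  (S7,P2) ✓
Counterexamples (restrictor pairs failing the scope): 6.

6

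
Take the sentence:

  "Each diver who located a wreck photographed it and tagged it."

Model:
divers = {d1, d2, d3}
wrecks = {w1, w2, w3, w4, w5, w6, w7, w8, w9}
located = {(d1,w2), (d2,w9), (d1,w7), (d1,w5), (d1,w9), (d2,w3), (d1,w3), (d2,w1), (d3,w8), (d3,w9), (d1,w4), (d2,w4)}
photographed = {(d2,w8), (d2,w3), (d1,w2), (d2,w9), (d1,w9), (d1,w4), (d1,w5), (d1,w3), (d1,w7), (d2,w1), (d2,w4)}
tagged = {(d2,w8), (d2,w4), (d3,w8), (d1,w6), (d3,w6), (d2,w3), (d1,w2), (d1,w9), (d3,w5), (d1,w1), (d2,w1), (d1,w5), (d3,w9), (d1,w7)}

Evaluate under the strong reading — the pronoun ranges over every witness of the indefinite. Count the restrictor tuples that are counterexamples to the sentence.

"it" takes "a wreck" as antecedent — a donkey pronoun bound across the clause boundary.
Strong reading: for every (d,w) with located(d,w), photographed(d,w) ∧ tagged(d,w).
Restrictor pairs: (d1,w2) ✓  (d1,w3) ✗  (d1,w4) ✗  (d1,w5) ✓  (d1,w7) ✓  (d1,w9) ✓  (d2,w1) ✓  (d2,w3) ✓  (d2,w4) ✓  (d2,w9) ✗  (d3,w8) ✗  (d3,w9) ✗
Counterexamples (restrictor pairs failing the scope): 5.

5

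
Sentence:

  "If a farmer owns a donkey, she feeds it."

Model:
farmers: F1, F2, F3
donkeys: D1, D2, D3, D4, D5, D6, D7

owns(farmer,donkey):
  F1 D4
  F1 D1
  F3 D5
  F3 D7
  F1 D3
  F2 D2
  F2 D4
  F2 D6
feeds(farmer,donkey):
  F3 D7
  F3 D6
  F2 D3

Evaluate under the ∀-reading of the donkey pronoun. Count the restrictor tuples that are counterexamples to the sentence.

7

"it" takes "a donkey" as antecedent — a donkey pronoun bound across the clause boundary.
Strong reading: for every (f,d) with owns(f,d), feeds(f,d).
Restrictor pairs: (F1,D1) ✗  (F1,D3) ✗  (F1,D4) ✗  (F2,D2) ✗  (F2,D4) ✗  (F2,D6) ✗  (F3,D5) ✗  (F3,D7) ✓
Counterexamples (restrictor pairs failing the scope): 7.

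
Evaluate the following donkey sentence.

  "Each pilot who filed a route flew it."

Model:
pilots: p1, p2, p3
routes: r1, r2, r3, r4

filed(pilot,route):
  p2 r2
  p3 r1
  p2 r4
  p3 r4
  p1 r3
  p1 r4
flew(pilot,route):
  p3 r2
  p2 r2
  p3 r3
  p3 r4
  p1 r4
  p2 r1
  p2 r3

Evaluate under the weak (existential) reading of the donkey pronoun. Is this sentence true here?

"it" takes "a route" as antecedent — a donkey pronoun bound across the clause boundary.
Weak reading: every pilot p with some filed-route has at least one filed-route r such that flew(p,r).
Per pilot: p1:✓  p2:✓  p3:✓
Every pilot in the restrictor has a witness.

True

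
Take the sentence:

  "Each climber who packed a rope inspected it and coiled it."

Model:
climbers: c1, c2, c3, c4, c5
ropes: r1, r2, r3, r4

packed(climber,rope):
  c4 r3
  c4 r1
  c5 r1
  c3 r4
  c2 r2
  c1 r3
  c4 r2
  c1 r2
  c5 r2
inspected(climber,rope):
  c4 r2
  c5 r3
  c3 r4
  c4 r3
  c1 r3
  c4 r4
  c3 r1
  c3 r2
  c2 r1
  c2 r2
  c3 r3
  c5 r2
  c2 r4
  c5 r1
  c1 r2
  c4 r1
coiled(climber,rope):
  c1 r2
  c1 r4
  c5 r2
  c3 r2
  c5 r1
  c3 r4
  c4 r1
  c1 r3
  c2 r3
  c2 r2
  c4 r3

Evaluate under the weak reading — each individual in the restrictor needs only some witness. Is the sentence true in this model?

True

"it" takes "a rope" as antecedent — a donkey pronoun bound across the clause boundary.
Weak reading: every climber c with some packed-rope has at least one packed-rope r such that inspected(c,r) ∧ coiled(c,r).
Per climber: c1:✓  c2:✓  c3:✓  c4:✓  c5:✓
Every climber in the restrictor has a witness.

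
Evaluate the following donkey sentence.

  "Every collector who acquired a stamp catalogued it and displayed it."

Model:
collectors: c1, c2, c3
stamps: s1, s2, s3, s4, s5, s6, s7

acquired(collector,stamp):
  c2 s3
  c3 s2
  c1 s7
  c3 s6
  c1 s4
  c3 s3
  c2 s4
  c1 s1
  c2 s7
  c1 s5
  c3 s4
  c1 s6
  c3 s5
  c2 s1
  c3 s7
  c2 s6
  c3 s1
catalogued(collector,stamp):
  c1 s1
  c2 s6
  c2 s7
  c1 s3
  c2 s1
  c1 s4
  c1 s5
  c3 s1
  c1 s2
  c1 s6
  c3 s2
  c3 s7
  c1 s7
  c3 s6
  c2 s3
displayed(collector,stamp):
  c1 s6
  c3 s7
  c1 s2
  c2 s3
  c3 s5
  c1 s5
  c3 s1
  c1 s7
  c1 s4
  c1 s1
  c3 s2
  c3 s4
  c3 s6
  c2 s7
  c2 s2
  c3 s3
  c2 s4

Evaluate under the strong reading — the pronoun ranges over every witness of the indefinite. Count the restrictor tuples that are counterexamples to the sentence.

"it" takes "a stamp" as antecedent — a donkey pronoun bound across the clause boundary.
Strong reading: for every (c,s) with acquired(c,s), catalogued(c,s) ∧ displayed(c,s).
Restrictor pairs: (c1,s1) ✓  (c1,s4) ✓  (c1,s5) ✓  (c1,s6) ✓  (c1,s7) ✓  (c2,s1) ✗  (c2,s3) ✓  (c2,s4) ✗  (c2,s6) ✗  (c2,s7) ✓  (c3,s1) ✓  (c3,s2) ✓  (c3,s3) ✗  (c3,s4) ✗  (c3,s5) ✗  (c3,s6) ✓  (c3,s7) ✓
Counterexamples (restrictor pairs failing the scope): 6.

6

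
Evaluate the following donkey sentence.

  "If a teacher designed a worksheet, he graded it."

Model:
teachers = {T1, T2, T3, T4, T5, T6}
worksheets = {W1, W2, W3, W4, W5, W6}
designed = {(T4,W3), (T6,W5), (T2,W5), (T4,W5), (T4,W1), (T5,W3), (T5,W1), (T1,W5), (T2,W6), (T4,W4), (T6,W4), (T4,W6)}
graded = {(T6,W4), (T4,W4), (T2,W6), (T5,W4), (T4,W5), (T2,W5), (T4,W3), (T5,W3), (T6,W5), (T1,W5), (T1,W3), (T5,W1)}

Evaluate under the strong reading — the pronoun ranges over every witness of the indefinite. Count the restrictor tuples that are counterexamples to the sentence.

"it" takes "a worksheet" as antecedent — a donkey pronoun bound across the clause boundary.
Strong reading: for every (t,w) with designed(t,w), graded(t,w).
Restrictor pairs: (T1,W5) ✓  (T2,W5) ✓  (T2,W6) ✓  (T4,W1) ✗  (T4,W3) ✓  (T4,W4) ✓  (T4,W5) ✓  (T4,W6) ✗  (T5,W1) ✓  (T5,W3) ✓  (T6,W4) ✓  (T6,W5) ✓
Counterexamples (restrictor pairs failing the scope): 2.

2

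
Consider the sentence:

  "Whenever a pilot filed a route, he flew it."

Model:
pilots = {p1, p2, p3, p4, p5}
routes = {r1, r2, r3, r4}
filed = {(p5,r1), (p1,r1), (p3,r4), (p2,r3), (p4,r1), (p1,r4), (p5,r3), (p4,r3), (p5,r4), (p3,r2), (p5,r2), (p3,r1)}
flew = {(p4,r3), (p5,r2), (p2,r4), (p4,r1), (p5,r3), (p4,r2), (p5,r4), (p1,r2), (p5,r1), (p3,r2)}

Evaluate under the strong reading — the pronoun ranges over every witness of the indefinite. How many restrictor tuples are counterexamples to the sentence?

5

"it" takes "a route" as antecedent — a donkey pronoun bound across the clause boundary.
Strong reading: for every (p,r) with filed(p,r), flew(p,r).
Restrictor pairs: (p1,r1) ✗  (p1,r4) ✗  (p2,r3) ✗  (p3,r1) ✗  (p3,r2) ✓  (p3,r4) ✗  (p4,r1) ✓  (p4,r3) ✓  (p5,r1) ✓  (p5,r2) ✓  (p5,r3) ✓  (p5,r4) ✓
Counterexamples (restrictor pairs failing the scope): 5.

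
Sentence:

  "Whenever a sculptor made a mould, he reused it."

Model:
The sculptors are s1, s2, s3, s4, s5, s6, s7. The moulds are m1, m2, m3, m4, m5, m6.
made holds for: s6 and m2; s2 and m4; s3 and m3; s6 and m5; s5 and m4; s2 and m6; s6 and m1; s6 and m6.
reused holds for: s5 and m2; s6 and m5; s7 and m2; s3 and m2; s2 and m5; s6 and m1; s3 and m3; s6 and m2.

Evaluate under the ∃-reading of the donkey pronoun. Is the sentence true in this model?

"it" takes "a mould" as antecedent — a donkey pronoun bound across the clause boundary.
Weak reading: every sculptor s with some made-mould has at least one made-mould m such that reused(s,m).
Per sculptor: s2:✗  s3:✓  s5:✗  s6:✓
s2 has no witness among its made-moulds.

False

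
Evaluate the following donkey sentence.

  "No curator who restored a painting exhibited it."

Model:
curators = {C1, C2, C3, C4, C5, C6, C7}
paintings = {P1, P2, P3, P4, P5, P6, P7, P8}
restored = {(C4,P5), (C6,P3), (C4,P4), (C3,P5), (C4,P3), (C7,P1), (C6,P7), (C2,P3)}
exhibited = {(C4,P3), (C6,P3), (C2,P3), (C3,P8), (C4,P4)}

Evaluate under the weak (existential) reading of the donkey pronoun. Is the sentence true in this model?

False

"it" takes "a painting" as antecedent — a donkey pronoun bound across the clause boundary.
Truth condition: for no (c,p) with restored(c,p) does exhibited(c,p) hold.
Restrictor pairs — does the scope hold? (C2,P3):holds  (C3,P5):fails  (C4,P3):holds  (C4,P4):holds  (C4,P5):fails  (C6,P3):holds  (C6,P7):fails  (C7,P1):fails
Scope holds for 4 pair(s), so the sentence is false.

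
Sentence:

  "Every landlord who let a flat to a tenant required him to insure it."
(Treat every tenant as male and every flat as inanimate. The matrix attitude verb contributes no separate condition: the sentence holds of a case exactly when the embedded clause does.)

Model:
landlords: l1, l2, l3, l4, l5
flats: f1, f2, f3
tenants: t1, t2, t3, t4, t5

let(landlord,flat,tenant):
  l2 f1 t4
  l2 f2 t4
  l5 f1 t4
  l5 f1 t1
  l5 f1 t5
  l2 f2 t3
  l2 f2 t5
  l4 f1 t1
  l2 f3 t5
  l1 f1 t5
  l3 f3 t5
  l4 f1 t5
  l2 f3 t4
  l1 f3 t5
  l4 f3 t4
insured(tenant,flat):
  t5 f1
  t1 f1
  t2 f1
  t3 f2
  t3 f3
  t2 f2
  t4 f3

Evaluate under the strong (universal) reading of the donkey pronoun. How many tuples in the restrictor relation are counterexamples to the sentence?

"him" takes "a tenant" as antecedent and "it" takes "a flat"; both are donkey pronouns co-varying with the restrictor.
Strong reading: for every (l,f,t) with let(l,f,t), insured(t,f).
Restrictor triples: (l1,f1,t5)→insured(t5,f1) ✓  (l1,f3,t5)→insured(t5,f3) ✗  (l2,f1,t4)→insured(t4,f1) ✗  (l2,f2,t3)→insured(t3,f2) ✓  (l2,f2,t4)→insured(t4,f2) ✗  (l2,f2,t5)→insured(t5,f2) ✗  (l2,f3,t4)→insured(t4,f3) ✓  (l2,f3,t5)→insured(t5,f3) ✗  (l3,f3,t5)→insured(t5,f3) ✗  (l4,f1,t1)→insured(t1,f1) ✓  (l4,f1,t5)→insured(t5,f1) ✓  (l4,f3,t4)→insured(t4,f3) ✓  (l5,f1,t1)→insured(t1,f1) ✓  (l5,f1,t4)→insured(t4,f1) ✗  (l5,f1,t5)→insured(t5,f1) ✓
Counterexamples (restrictor triples failing the scope): 7.

7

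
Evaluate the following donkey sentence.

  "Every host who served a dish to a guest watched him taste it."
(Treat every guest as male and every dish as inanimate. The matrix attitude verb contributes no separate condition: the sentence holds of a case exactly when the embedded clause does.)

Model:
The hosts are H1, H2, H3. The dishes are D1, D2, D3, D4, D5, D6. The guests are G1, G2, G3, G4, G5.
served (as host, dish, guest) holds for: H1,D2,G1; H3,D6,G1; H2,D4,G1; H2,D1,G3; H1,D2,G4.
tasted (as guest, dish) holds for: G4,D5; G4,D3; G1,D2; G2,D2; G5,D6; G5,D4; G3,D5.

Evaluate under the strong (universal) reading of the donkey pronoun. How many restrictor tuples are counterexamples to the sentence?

"him" takes "a guest" as antecedent and "it" takes "a dish"; both are donkey pronouns co-varying with the restrictor.
Strong reading: for every (h,d,g) with served(h,d,g), tasted(g,d).
Restrictor triples: (H1,D2,G1)→tasted(G1,D2) ✓  (H1,D2,G4)→tasted(G4,D2) ✗  (H2,D1,G3)→tasted(G3,D1) ✗  (H2,D4,G1)→tasted(G1,D4) ✗  (H3,D6,G1)→tasted(G1,D6) ✗
Counterexamples (restrictor triples failing the scope): 4.

4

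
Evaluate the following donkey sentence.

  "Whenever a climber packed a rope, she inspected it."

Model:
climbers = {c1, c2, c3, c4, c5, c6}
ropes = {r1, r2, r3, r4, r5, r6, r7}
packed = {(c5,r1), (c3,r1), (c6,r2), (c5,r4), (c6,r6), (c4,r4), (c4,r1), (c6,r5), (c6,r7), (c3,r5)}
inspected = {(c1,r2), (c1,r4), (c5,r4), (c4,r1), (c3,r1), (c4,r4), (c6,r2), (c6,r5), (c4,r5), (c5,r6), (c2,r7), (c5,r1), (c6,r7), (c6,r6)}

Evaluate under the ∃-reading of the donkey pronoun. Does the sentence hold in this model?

"it" takes "a rope" as antecedent — a donkey pronoun bound across the clause boundary.
Weak reading: every climber c with some packed-rope has at least one packed-rope r such that inspected(c,r).
Per climber: c3:✓  c4:✓  c5:✓  c6:✓
Every climber in the restrictor has a witness.

True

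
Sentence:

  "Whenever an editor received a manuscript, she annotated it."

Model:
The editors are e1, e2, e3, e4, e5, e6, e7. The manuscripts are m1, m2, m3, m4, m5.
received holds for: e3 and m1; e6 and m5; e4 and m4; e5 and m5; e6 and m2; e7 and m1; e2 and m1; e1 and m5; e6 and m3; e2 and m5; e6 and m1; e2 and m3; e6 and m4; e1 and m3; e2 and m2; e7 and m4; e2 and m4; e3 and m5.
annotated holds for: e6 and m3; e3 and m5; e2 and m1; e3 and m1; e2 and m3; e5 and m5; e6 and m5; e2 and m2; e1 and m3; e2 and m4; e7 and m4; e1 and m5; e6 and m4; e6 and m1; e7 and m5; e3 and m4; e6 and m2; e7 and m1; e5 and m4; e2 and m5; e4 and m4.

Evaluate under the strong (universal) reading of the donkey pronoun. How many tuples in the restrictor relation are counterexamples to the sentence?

"it" takes "a manuscript" as antecedent — a donkey pronoun bound across the clause boundary.
Strong reading: for every (e,m) with received(e,m), annotated(e,m).
Restrictor pairs: (e1,m3) ✓  (e1,m5) ✓  (e2,m1) ✓  (e2,m2) ✓  (e2,m3) ✓  (e2,m4) ✓  (e2,m5) ✓  (e3,m1) ✓  (e3,m5) ✓  (e4,m4) ✓  (e5,m5) ✓  (e6,m1) ✓  (e6,m2) ✓  (e6,m3) ✓  (e6,m4) ✓  (e6,m5) ✓  (e7,m1) ✓  (e7,m4) ✓
Counterexamples (restrictor pairs failing the scope): 0.

0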